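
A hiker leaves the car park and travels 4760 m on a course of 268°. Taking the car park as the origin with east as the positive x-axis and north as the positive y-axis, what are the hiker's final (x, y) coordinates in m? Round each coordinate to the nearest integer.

Leg 1 (268°, 4760 m): east 4760 sin 268° = -4757.10, north 4760 cos 268° = -166.12
Summing: -4757.10 m east, -166.12 m north → (-4757, -166).

(-4757, -166)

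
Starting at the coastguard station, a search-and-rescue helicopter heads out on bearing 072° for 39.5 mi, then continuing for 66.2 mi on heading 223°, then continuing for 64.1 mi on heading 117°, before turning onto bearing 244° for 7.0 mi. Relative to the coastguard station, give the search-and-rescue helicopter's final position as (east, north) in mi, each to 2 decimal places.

(43.24, -68.38)

Leg 1 (072°, 39.5 mi): east 39.5 sin 72° = 37.57, north 39.5 cos 72° = 12.21
Leg 2 (223°, 66.2 mi): east 66.2 sin 223° = -45.15, north 66.2 cos 223° = -48.42
Leg 3 (117°, 64.1 mi): east 64.1 sin 117° = 57.11, north 64.1 cos 117° = -29.10
Leg 4 (244°, 7.0 mi): east 7.0 sin 244° = -6.29, north 7.0 cos 244° = -3.07
Summing: 43.24 mi east, -68.38 mi north → (43.24, -68.38).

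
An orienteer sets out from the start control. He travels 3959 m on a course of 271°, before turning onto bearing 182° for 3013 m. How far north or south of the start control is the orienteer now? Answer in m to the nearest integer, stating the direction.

Leg 1 (271°, 3959 m): east 3959 sin 271° = -3958.40, north 3959 cos 271° = 69.09
Leg 2 (182°, 3013 m): east 3013 sin 182° = -105.15, north 3013 cos 182° = -3011.16
Net north component: -2942.07 m.

2942 m south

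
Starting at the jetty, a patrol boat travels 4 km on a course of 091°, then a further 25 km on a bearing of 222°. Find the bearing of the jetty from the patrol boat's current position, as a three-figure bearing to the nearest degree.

034°

Leg 1 (091°, 4 km): east 4 sin 91° = 4.00, north 4 cos 91° = -0.07
Leg 2 (222°, 25 km): east 25 sin 222° = -16.73, north 25 cos 222° = -18.58
Net displacement: -12.73 east, -18.65 north. Direction back to start is (12.73, 18.65): bearing = atan2(12.73, 18.65) mod 360° = 34.32° ≈ 034°.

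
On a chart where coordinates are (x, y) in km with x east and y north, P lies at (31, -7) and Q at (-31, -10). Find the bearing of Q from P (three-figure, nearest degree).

267°

Δeast = -31 − 31 = -62.00; Δnorth = -10 − -7 = -3.00.
Bearing = atan2(Δeast, Δnorth) mod 360° = 267.23° ≈ 267°.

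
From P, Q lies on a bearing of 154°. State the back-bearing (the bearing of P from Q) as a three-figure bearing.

334°

Back-bearing = 154° + 180° = 334°.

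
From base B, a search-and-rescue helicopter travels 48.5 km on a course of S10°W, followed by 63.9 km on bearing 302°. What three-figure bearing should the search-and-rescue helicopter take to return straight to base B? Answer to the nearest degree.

Leg 1 (S10°W, 48.5 km): east 48.5 sin 190° = -8.42, north 48.5 cos 190° = -47.76
Leg 2 (302°, 63.9 km): east 63.9 sin 302° = -54.19, north 63.9 cos 302° = 33.86
Net displacement: -62.61 east, -13.90 north. Direction back to start is (62.61, 13.90): bearing = atan2(62.61, 13.90) mod 360° = 77.48° ≈ 077°.

077°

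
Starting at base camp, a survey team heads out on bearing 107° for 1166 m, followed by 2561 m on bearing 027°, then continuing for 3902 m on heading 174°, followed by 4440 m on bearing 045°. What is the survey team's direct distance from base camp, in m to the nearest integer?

5947 m

Leg 1 (107°, 1166 m): east 1166 sin 107° = 1115.05, north 1166 cos 107° = -340.91
Leg 2 (027°, 2561 m): east 2561 sin 27° = 1162.67, north 2561 cos 27° = 2281.87
Leg 3 (174°, 3902 m): east 3902 sin 174° = 407.87, north 3902 cos 174° = -3880.62
Leg 4 (045°, 4440 m): east 4440 sin 45° = 3139.55, north 4440 cos 45° = 3139.55
Net: 5825.15 east, 1199.89 north. Distance = √((5825.15)² + (1199.89)²) = 5947.441 m.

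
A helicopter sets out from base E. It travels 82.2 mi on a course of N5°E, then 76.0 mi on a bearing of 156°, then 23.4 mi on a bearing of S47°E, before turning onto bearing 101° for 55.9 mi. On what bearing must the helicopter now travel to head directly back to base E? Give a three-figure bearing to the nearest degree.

277°

Leg 1 (N5°E, 82.2 mi): east 82.2 sin 5° = 7.16, north 82.2 cos 5° = 81.89
Leg 2 (156°, 76.0 mi): east 76.0 sin 156° = 30.91, north 76.0 cos 156° = -69.43
Leg 3 (S47°E, 23.4 mi): east 23.4 sin 133° = 17.11, north 23.4 cos 133° = -15.96
Leg 4 (101°, 55.9 mi): east 55.9 sin 101° = 54.87, north 55.9 cos 101° = -10.67
Net displacement: 110.06 east, -14.17 north. Direction back to start is (-110.06, 14.17): bearing = atan2(-110.06, 14.17) mod 360° = 277.33° ≈ 277°.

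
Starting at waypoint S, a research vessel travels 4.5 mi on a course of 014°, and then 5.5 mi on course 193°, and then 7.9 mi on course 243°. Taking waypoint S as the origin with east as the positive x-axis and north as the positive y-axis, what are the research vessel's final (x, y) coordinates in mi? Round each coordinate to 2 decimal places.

Leg 1 (014°, 4.5 mi): east 4.5 sin 14° = 1.09, north 4.5 cos 14° = 4.37
Leg 2 (193°, 5.5 mi): east 5.5 sin 193° = -1.24, north 5.5 cos 193° = -5.36
Leg 3 (243°, 7.9 mi): east 7.9 sin 243° = -7.04, north 7.9 cos 243° = -3.59
Summing: -7.19 mi east, -4.58 mi north → (-7.19, -4.58).

(-7.19, -4.58)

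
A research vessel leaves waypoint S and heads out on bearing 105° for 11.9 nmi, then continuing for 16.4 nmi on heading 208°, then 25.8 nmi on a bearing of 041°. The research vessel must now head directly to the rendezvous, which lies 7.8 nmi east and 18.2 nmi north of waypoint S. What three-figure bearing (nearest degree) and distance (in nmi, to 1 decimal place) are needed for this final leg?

322°, 20.8 nmi

Leg 1 (105°, 11.9 nmi): east 11.9 sin 105° = 11.49, north 11.9 cos 105° = -3.08
Leg 2 (208°, 16.4 nmi): east 16.4 sin 208° = -7.70, north 16.4 cos 208° = -14.48
Leg 3 (041°, 25.8 nmi): east 25.8 sin 41° = 16.93, north 25.8 cos 41° = 19.47
Current position: (20.72, 1.91). Target: (7.8, 18.2). Remaining: Δeast = -12.92, Δnorth = 16.29.
Bearing = atan2(-12.92, 16.29) mod 360° = 321.58°; distance = √((-12.92)² + (16.29)²) = 20.792 nmi.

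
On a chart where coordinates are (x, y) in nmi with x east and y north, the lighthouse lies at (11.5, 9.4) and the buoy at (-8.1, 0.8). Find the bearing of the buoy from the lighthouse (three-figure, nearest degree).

246°

Δeast = -8.1 − 11.5 = -19.60; Δnorth = 0.8 − 9.4 = -8.60.
Bearing = atan2(Δeast, Δnorth) mod 360° = 246.31° ≈ 246°.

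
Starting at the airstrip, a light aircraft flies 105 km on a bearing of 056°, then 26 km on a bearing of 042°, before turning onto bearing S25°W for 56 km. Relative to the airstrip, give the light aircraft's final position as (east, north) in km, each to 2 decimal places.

Leg 1 (056°, 105 km): east 105 sin 56° = 87.05, north 105 cos 56° = 58.72
Leg 2 (042°, 26 km): east 26 sin 42° = 17.40, north 26 cos 42° = 19.32
Leg 3 (S25°W, 56 km): east 56 sin 205° = -23.67, north 56 cos 205° = -50.75
Summing: 80.78 km east, 27.28 km north → (80.78, 27.28).

(80.78, 27.28)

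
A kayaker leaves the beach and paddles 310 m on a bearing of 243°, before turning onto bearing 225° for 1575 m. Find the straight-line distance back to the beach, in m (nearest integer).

1872 m

Leg 1 (243°, 310 m): east 310 sin 243° = -276.21, north 310 cos 243° = -140.74
Leg 2 (225°, 1575 m): east 1575 sin 225° = -1113.69, north 1575 cos 225° = -1113.69
Net: -1389.91 east, -1254.43 north. Distance = √((-1389.91)² + (-1254.43)²) = 1872.280 m.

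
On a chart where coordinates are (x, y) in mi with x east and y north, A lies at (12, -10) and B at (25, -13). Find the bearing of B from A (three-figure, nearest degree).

103°

Δeast = 25 − 12 = 13.00; Δnorth = -13 − -10 = -3.00.
Bearing = atan2(Δeast, Δnorth) mod 360° = 102.99° ≈ 103°.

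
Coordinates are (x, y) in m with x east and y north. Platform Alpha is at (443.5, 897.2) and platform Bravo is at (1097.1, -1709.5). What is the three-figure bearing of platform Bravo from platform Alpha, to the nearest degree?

Δeast = 1097.1 − 443.5 = 653.60; Δnorth = -1709.5 − 897.2 = -2606.70.
Bearing = atan2(Δeast, Δnorth) mod 360° = 165.92° ≈ 166°.

166°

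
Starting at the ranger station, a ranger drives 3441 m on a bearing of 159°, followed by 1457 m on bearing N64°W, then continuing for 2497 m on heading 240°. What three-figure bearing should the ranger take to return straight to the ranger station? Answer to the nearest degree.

030°

Leg 1 (159°, 3441 m): east 3441 sin 159° = 1233.14, north 3441 cos 159° = -3212.45
Leg 2 (N64°W, 1457 m): east 1457 sin 296° = -1309.54, north 1457 cos 296° = 638.71
Leg 3 (240°, 2497 m): east 2497 sin 240° = -2162.47, north 2497 cos 240° = -1248.50
Net displacement: -2238.86 east, -3822.24 north. Direction back to start is (2238.86, 3822.24): bearing = atan2(2238.86, 3822.24) mod 360° = 30.36° ≈ 030°.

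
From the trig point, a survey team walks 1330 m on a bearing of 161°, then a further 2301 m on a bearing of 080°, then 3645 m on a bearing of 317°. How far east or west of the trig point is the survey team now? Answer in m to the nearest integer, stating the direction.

Leg 1 (161°, 1330 m): east 1330 sin 161° = 433.01, north 1330 cos 161° = -1257.54
Leg 2 (080°, 2301 m): east 2301 sin 80° = 2266.04, north 2301 cos 80° = 399.56
Leg 3 (317°, 3645 m): east 3645 sin 317° = -2485.88, north 3645 cos 317° = 2665.78
Net east component: 213.16 m.

213 m east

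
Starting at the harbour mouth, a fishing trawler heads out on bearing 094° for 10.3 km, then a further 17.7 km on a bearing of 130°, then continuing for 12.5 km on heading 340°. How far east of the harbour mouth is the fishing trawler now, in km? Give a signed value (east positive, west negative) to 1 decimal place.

19.6 km

Leg 1 (094°, 10.3 km): east 10.3 sin 94° = 10.27, north 10.3 cos 94° = -0.72
Leg 2 (130°, 17.7 km): east 17.7 sin 130° = 13.56, north 17.7 cos 130° = -11.38
Leg 3 (340°, 12.5 km): east 12.5 sin 340° = -4.28, north 12.5 cos 340° = 11.75
Net east component: 19.56 km.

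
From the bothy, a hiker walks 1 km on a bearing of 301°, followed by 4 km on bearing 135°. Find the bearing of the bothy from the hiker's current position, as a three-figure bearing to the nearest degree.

Leg 1 (301°, 1 km): east 1 sin 301° = -0.86, north 1 cos 301° = 0.52
Leg 2 (135°, 4 km): east 4 sin 135° = 2.83, north 4 cos 135° = -2.83
Net displacement: 1.97 east, -2.31 north. Direction back to start is (-1.97, 2.31): bearing = atan2(-1.97, 2.31) mod 360° = 319.57° ≈ 320°.

320°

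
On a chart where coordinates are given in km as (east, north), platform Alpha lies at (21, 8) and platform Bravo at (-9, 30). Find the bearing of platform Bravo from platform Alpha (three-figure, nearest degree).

Δeast = -9 − 21 = -30.00; Δnorth = 30 − 8 = 22.00.
Bearing = atan2(Δeast, Δnorth) mod 360° = 306.25° ≈ 306°.

306°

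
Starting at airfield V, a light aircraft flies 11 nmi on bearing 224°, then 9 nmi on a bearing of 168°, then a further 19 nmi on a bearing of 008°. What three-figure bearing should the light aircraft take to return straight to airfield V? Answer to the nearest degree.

Leg 1 (224°, 11 nmi): east 11 sin 224° = -7.64, north 11 cos 224° = -7.91
Leg 2 (168°, 9 nmi): east 9 sin 168° = 1.87, north 9 cos 168° = -8.80
Leg 3 (008°, 19 nmi): east 19 sin 8° = 2.64, north 19 cos 8° = 18.82
Net displacement: -3.13 east, 2.10 north. Direction back to start is (3.13, -2.10): bearing = atan2(3.13, -2.10) mod 360° = 123.88° ≈ 124°.

124°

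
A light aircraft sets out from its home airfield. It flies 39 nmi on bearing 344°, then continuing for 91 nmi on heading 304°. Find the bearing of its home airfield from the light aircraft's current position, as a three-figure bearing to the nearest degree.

136°

Leg 1 (344°, 39 nmi): east 39 sin 344° = -10.75, north 39 cos 344° = 37.49
Leg 2 (304°, 91 nmi): east 91 sin 304° = -75.44, north 91 cos 304° = 50.89
Net displacement: -86.19 east, 88.38 north. Direction back to start is (86.19, -88.38): bearing = atan2(86.19, -88.38) mod 360° = 135.72° ≈ 136°.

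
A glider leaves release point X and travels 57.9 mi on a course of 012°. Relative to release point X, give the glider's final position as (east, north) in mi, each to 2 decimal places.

(12.04, 56.63)

Leg 1 (012°, 57.9 mi): east 57.9 sin 12° = 12.04, north 57.9 cos 12° = 56.63
Summing: 12.04 mi east, 56.63 mi north → (12.04, 56.63).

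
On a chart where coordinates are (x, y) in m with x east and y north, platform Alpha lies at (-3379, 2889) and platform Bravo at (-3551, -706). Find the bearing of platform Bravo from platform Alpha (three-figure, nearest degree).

Δeast = -3551 − -3379 = -172.00; Δnorth = -706 − 2889 = -3595.00.
Bearing = atan2(Δeast, Δnorth) mod 360° = 182.74° ≈ 183°.

183°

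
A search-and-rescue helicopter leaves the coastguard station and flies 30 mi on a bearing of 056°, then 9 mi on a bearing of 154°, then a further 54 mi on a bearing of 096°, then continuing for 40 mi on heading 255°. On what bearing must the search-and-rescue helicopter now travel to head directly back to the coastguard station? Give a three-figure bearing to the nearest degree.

279°

Leg 1 (056°, 30 mi): east 30 sin 56° = 24.87, north 30 cos 56° = 16.78
Leg 2 (154°, 9 mi): east 9 sin 154° = 3.95, north 9 cos 154° = -8.09
Leg 3 (096°, 54 mi): east 54 sin 96° = 53.70, north 54 cos 96° = -5.64
Leg 4 (255°, 40 mi): east 40 sin 255° = -38.64, north 40 cos 255° = -10.35
Net displacement: 43.88 east, -7.31 north. Direction back to start is (-43.88, 7.31): bearing = atan2(-43.88, 7.31) mod 360° = 279.46° ≈ 279°.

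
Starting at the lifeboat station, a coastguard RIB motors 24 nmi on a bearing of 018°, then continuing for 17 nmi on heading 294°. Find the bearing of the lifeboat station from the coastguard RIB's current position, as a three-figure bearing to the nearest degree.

Leg 1 (018°, 24 nmi): east 24 sin 18° = 7.42, north 24 cos 18° = 22.83
Leg 2 (294°, 17 nmi): east 17 sin 294° = -15.53, north 17 cos 294° = 6.91
Net displacement: -8.11 east, 29.74 north. Direction back to start is (8.11, -29.74): bearing = atan2(8.11, -29.74) mod 360° = 164.74° ≈ 165°.

165°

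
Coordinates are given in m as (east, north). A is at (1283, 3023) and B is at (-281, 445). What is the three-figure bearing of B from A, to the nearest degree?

Δeast = -281 − 1283 = -1564.00; Δnorth = 445 − 3023 = -2578.00.
Bearing = atan2(Δeast, Δnorth) mod 360° = 211.24° ≈ 211°.

211°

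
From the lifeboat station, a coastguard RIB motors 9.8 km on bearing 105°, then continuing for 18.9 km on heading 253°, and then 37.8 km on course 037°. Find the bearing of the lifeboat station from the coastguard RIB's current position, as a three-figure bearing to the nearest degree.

213°

Leg 1 (105°, 9.8 km): east 9.8 sin 105° = 9.47, north 9.8 cos 105° = -2.54
Leg 2 (253°, 18.9 km): east 18.9 sin 253° = -18.07, north 18.9 cos 253° = -5.53
Leg 3 (037°, 37.8 km): east 37.8 sin 37° = 22.75, north 37.8 cos 37° = 30.19
Net displacement: 14.14 east, 22.13 north. Direction back to start is (-14.14, -22.13): bearing = atan2(-14.14, -22.13) mod 360° = 212.58° ≈ 213°.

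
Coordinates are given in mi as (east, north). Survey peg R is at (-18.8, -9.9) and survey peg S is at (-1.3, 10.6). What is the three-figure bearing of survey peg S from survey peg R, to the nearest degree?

040°

Δeast = -1.3 − -18.8 = 17.50; Δnorth = 10.6 − -9.9 = 20.50.
Bearing = atan2(Δeast, Δnorth) mod 360° = 40.49° ≈ 040°.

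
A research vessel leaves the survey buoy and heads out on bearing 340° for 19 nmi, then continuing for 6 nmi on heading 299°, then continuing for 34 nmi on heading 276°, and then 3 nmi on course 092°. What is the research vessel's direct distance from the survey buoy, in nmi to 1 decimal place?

49.0 nmi

Leg 1 (340°, 19 nmi): east 19 sin 340° = -6.50, north 19 cos 340° = 17.85
Leg 2 (299°, 6 nmi): east 6 sin 299° = -5.25, north 6 cos 299° = 2.91
Leg 3 (276°, 34 nmi): east 34 sin 276° = -33.81, north 34 cos 276° = 3.55
Leg 4 (092°, 3 nmi): east 3 sin 92° = 3.00, north 3 cos 92° = -0.10
Net: -42.56 east, 24.21 north. Distance = √((-42.56)² + (24.21)²) = 48.967 nmi.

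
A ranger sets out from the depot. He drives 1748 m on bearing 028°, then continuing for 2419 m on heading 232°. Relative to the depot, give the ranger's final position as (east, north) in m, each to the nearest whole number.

Leg 1 (028°, 1748 m): east 1748 sin 28° = 820.64, north 1748 cos 28° = 1543.39
Leg 2 (232°, 2419 m): east 2419 sin 232° = -1906.20, north 2419 cos 232° = -1489.29
Summing: -1085.56 m east, 54.11 m north → (-1086, 54).

(-1086, 54)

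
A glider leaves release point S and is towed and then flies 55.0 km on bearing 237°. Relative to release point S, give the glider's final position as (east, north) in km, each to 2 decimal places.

(-46.13, -29.96)

Leg 1 (237°, 55.0 km): east 55.0 sin 237° = -46.13, north 55.0 cos 237° = -29.96
Summing: -46.13 km east, -29.96 km north → (-46.13, -29.96).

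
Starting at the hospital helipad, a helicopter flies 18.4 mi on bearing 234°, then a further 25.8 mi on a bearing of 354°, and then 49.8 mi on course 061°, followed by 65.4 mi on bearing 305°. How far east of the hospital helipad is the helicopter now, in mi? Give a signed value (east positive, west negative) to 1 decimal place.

Leg 1 (234°, 18.4 mi): east 18.4 sin 234° = -14.89, north 18.4 cos 234° = -10.82
Leg 2 (354°, 25.8 mi): east 25.8 sin 354° = -2.70, north 25.8 cos 354° = 25.66
Leg 3 (061°, 49.8 mi): east 49.8 sin 61° = 43.56, north 49.8 cos 61° = 24.14
Leg 4 (305°, 65.4 mi): east 65.4 sin 305° = -53.57, north 65.4 cos 305° = 37.51
Net east component: -27.60 mi.

-27.6 mi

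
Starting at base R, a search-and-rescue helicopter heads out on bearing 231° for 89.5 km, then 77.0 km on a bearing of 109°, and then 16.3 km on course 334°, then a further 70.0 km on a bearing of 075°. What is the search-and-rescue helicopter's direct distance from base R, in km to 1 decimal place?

80.2 km

Leg 1 (231°, 89.5 km): east 89.5 sin 231° = -69.55, north 89.5 cos 231° = -56.32
Leg 2 (109°, 77.0 km): east 77.0 sin 109° = 72.80, north 77.0 cos 109° = -25.07
Leg 3 (334°, 16.3 km): east 16.3 sin 334° = -7.15, north 16.3 cos 334° = 14.65
Leg 4 (075°, 70.0 km): east 70.0 sin 75° = 67.61, north 70.0 cos 75° = 18.12
Net: 63.72 east, -48.63 north. Distance = √((63.72)² + (-48.63)²) = 80.154 km.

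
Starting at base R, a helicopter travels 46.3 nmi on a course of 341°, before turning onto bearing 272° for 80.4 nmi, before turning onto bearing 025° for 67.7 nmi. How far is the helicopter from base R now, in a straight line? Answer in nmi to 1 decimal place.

126.9 nmi

Leg 1 (341°, 46.3 nmi): east 46.3 sin 341° = -15.07, north 46.3 cos 341° = 43.78
Leg 2 (272°, 80.4 nmi): east 80.4 sin 272° = -80.35, north 80.4 cos 272° = 2.81
Leg 3 (025°, 67.7 nmi): east 67.7 sin 25° = 28.61, north 67.7 cos 25° = 61.36
Net: -66.81 east, 107.94 north. Distance = √((-66.81)² + (107.94)²) = 126.946 nmi.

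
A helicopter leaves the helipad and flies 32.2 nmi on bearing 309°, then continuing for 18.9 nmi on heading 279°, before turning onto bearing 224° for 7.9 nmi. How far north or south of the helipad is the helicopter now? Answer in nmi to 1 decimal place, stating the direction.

Leg 1 (309°, 32.2 nmi): east 32.2 sin 309° = -25.02, north 32.2 cos 309° = 20.26
Leg 2 (279°, 18.9 nmi): east 18.9 sin 279° = -18.67, north 18.9 cos 279° = 2.96
Leg 3 (224°, 7.9 nmi): east 7.9 sin 224° = -5.49, north 7.9 cos 224° = -5.68
Net north component: 17.54 nmi.

17.5 nmi north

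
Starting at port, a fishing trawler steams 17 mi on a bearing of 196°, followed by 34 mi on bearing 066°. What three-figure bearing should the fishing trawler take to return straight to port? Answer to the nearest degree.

Leg 1 (196°, 17 mi): east 17 sin 196° = -4.69, north 17 cos 196° = -16.34
Leg 2 (066°, 34 mi): east 34 sin 66° = 31.06, north 34 cos 66° = 13.83
Net displacement: 26.37 east, -2.51 north. Direction back to start is (-26.37, 2.51): bearing = atan2(-26.37, 2.51) mod 360° = 275.44° ≈ 275°.

275°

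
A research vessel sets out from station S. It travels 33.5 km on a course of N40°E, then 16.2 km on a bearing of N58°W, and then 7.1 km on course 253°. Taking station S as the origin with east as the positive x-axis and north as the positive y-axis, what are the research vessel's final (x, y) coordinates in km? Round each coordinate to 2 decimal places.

(1.01, 32.17)

Leg 1 (N40°E, 33.5 km): east 33.5 sin 40° = 21.53, north 33.5 cos 40° = 25.66
Leg 2 (N58°W, 16.2 km): east 16.2 sin 302° = -13.74, north 16.2 cos 302° = 8.58
Leg 3 (253°, 7.1 km): east 7.1 sin 253° = -6.79, north 7.1 cos 253° = -2.08
Summing: 1.01 km east, 32.17 km north → (1.01, 32.17).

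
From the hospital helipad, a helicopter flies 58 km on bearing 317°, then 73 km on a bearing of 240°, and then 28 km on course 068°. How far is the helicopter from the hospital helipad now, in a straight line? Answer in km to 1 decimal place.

78.5 km

Leg 1 (317°, 58 km): east 58 sin 317° = -39.56, north 58 cos 317° = 42.42
Leg 2 (240°, 73 km): east 73 sin 240° = -63.22, north 73 cos 240° = -36.50
Leg 3 (068°, 28 km): east 28 sin 68° = 25.96, north 28 cos 68° = 10.49
Net: -76.81 east, 16.41 north. Distance = √((-76.81)² + (16.41)²) = 78.547 km.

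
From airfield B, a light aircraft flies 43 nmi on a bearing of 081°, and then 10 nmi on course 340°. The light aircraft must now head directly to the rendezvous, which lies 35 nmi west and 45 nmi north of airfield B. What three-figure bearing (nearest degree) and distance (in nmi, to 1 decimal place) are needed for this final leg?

Leg 1 (081°, 43 nmi): east 43 sin 81° = 42.47, north 43 cos 81° = 6.73
Leg 2 (340°, 10 nmi): east 10 sin 340° = -3.42, north 10 cos 340° = 9.40
Current position: (39.05, 16.12). Target: (-35, 45). Remaining: Δeast = -74.05, Δnorth = 28.88.
Bearing = atan2(-74.05, 28.88) mod 360° = 291.30°; distance = √((-74.05)² + (28.88)²) = 79.481 nmi.

291°, 79.5 nmi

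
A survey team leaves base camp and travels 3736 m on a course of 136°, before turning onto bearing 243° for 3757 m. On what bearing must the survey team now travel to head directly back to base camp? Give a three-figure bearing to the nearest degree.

Leg 1 (136°, 3736 m): east 3736 sin 136° = 2595.24, north 3736 cos 136° = -2687.45
Leg 2 (243°, 3757 m): east 3757 sin 243° = -3347.51, north 3757 cos 243° = -1705.64
Net displacement: -752.27 east, -4393.10 north. Direction back to start is (752.27, 4393.10): bearing = atan2(752.27, 4393.10) mod 360° = 9.72° ≈ 010°.

010°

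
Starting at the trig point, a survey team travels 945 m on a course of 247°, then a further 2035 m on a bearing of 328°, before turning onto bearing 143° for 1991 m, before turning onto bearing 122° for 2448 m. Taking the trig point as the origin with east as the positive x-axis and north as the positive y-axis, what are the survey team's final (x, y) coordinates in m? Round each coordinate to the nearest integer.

(1326, -1531)

Leg 1 (247°, 945 m): east 945 sin 247° = -869.88, north 945 cos 247° = -369.24
Leg 2 (328°, 2035 m): east 2035 sin 328° = -1078.39, north 2035 cos 328° = 1725.78
Leg 3 (143°, 1991 m): east 1991 sin 143° = 1198.21, north 1991 cos 143° = -1590.08
Leg 4 (122°, 2448 m): east 2448 sin 122° = 2076.02, north 2448 cos 122° = -1297.24
Summing: 1325.97 m east, -1530.79 m north → (1326, -1531).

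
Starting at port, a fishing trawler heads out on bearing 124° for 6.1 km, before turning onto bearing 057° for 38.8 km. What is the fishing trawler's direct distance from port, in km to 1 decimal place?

Leg 1 (124°, 6.1 km): east 6.1 sin 124° = 5.06, north 6.1 cos 124° = -3.41
Leg 2 (057°, 38.8 km): east 38.8 sin 57° = 32.54, north 38.8 cos 57° = 21.13
Net: 37.60 east, 17.72 north. Distance = √((37.60)² + (17.72)²) = 41.564 km.

41.6 km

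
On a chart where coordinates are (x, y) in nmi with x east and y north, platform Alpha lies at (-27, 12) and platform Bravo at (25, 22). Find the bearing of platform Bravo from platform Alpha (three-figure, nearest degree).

Δeast = 25 − -27 = 52.00; Δnorth = 22 − 12 = 10.00.
Bearing = atan2(Δeast, Δnorth) mod 360° = 79.11° ≈ 079°.

079°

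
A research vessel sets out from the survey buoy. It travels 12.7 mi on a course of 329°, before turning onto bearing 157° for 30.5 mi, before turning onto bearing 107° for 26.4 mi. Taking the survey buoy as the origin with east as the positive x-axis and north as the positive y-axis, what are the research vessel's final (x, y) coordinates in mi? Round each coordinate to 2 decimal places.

(30.62, -24.91)

Leg 1 (329°, 12.7 mi): east 12.7 sin 329° = -6.54, north 12.7 cos 329° = 10.89
Leg 2 (157°, 30.5 mi): east 30.5 sin 157° = 11.92, north 30.5 cos 157° = -28.08
Leg 3 (107°, 26.4 mi): east 26.4 sin 107° = 25.25, north 26.4 cos 107° = -7.72
Summing: 30.62 mi east, -24.91 mi north → (30.62, -24.91).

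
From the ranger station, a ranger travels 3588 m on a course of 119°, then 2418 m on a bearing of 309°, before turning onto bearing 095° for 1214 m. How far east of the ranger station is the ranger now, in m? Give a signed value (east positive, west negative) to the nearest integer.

2468 m

Leg 1 (119°, 3588 m): east 3588 sin 119° = 3138.14, north 3588 cos 119° = -1739.50
Leg 2 (309°, 2418 m): east 2418 sin 309° = -1879.14, north 2418 cos 309° = 1521.70
Leg 3 (095°, 1214 m): east 1214 sin 95° = 1209.38, north 1214 cos 95° = -105.81
Net east component: 2468.38 m.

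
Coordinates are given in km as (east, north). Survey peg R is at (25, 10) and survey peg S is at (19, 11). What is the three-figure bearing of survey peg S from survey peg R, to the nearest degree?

279°

Δeast = 19 − 25 = -6.00; Δnorth = 11 − 10 = 1.00.
Bearing = atan2(Δeast, Δnorth) mod 360° = 279.46° ≈ 279°.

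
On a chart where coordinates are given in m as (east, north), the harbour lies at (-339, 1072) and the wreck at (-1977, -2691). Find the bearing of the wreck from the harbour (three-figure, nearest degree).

Δeast = -1977 − -339 = -1638.00; Δnorth = -2691 − 1072 = -3763.00.
Bearing = atan2(Δeast, Δnorth) mod 360° = 203.52° ≈ 204°.

204°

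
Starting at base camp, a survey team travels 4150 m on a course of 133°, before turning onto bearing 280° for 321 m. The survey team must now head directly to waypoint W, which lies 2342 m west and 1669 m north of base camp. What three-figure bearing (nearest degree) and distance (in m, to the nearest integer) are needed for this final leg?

311°, 6735 m

Leg 1 (133°, 4150 m): east 4150 sin 133° = 3035.12, north 4150 cos 133° = -2830.29
Leg 2 (280°, 321 m): east 321 sin 280° = -316.12, north 321 cos 280° = 55.74
Current position: (2718.99, -2774.55). Target: (-2342, 1669). Remaining: Δeast = -5060.99, Δnorth = 4443.55.
Bearing = atan2(-5060.99, 4443.55) mod 360° = 311.28°; distance = √((-5060.99)² + (4443.55)²) = 6734.896 m.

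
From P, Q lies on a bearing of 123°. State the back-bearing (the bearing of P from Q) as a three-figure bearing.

303°

Back-bearing = 123° + 180° = 303°.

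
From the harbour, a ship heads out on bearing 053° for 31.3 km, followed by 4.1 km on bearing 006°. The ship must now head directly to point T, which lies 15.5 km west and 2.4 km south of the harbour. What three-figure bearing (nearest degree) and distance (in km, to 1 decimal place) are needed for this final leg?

238°, 48.1 km

Leg 1 (053°, 31.3 km): east 31.3 sin 53° = 25.00, north 31.3 cos 53° = 18.84
Leg 2 (006°, 4.1 km): east 4.1 sin 6° = 0.43, north 4.1 cos 6° = 4.08
Current position: (25.43, 22.91). Target: (-15.5, -2.4). Remaining: Δeast = -40.93, Δnorth = -25.31.
Bearing = atan2(-40.93, -25.31) mod 360° = 238.26°; distance = √((-40.93)² + (-25.31)²) = 48.122 km.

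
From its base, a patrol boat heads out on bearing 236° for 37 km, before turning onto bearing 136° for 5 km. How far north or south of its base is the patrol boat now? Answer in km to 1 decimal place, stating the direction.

24.3 km south

Leg 1 (236°, 37 km): east 37 sin 236° = -30.67, north 37 cos 236° = -20.69
Leg 2 (136°, 5 km): east 5 sin 136° = 3.47, north 5 cos 136° = -3.60
Net north component: -24.29 km.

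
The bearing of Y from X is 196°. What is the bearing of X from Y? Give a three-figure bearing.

016°

Back-bearing = 196° − 180° = 016°.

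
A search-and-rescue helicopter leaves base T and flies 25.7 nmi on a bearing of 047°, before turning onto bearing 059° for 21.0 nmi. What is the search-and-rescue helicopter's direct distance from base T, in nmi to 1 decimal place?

46.4 nmi

Leg 1 (047°, 25.7 nmi): east 25.7 sin 47° = 18.80, north 25.7 cos 47° = 17.53
Leg 2 (059°, 21.0 nmi): east 21.0 sin 59° = 18.00, north 21.0 cos 59° = 10.82
Net: 36.80 east, 28.34 north. Distance = √((36.80)² + (28.34)²) = 46.447 nmi.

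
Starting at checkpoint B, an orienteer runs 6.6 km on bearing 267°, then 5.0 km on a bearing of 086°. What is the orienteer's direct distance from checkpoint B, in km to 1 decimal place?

1.6 km

Leg 1 (267°, 6.6 km): east 6.6 sin 267° = -6.59, north 6.6 cos 267° = -0.35
Leg 2 (086°, 5.0 km): east 5.0 sin 86° = 4.99, north 5.0 cos 86° = 0.35
Net: -1.60 east, 0.00 north. Distance = √((-1.60)² + (0.00)²) = 1.603 km.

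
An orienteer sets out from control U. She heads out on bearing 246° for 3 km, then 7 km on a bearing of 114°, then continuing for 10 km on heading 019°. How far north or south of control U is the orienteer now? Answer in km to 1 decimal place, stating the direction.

Leg 1 (246°, 3 km): east 3 sin 246° = -2.74, north 3 cos 246° = -1.22
Leg 2 (114°, 7 km): east 7 sin 114° = 6.39, north 7 cos 114° = -2.85
Leg 3 (019°, 10 km): east 10 sin 19° = 3.26, north 10 cos 19° = 9.46
Net north component: 5.39 km.

5.4 km north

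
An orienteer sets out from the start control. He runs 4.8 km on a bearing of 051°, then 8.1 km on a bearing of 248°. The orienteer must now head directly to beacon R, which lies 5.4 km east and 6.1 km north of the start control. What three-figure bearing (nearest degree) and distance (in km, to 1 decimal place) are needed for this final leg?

Leg 1 (051°, 4.8 km): east 4.8 sin 51° = 3.73, north 4.8 cos 51° = 3.02
Leg 2 (248°, 8.1 km): east 8.1 sin 248° = -7.51, north 8.1 cos 248° = -3.03
Current position: (-3.78, -0.01). Target: (5.4, 6.1). Remaining: Δeast = 9.18, Δnorth = 6.11.
Bearing = atan2(9.18, 6.11) mod 360° = 56.34°; distance = √((9.18)² + (6.11)²) = 11.029 km.

056°, 11.0 km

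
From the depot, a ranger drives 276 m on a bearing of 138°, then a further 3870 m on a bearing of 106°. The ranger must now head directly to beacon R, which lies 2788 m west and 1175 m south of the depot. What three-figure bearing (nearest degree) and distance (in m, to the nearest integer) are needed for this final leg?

271°, 6693 m

Leg 1 (138°, 276 m): east 276 sin 138° = 184.68, north 276 cos 138° = -205.11
Leg 2 (106°, 3870 m): east 3870 sin 106° = 3720.08, north 3870 cos 106° = -1066.72
Current position: (3904.76, -1271.82). Target: (-2788, -1175). Remaining: Δeast = -6692.76, Δnorth = 96.82.
Bearing = atan2(-6692.76, 96.82) mod 360° = 270.83°; distance = √((-6692.76)² + (96.82)²) = 6693.463 m.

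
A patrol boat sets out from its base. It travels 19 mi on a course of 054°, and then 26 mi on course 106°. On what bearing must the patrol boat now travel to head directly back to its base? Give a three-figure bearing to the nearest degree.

264°

Leg 1 (054°, 19 mi): east 19 sin 54° = 15.37, north 19 cos 54° = 11.17
Leg 2 (106°, 26 mi): east 26 sin 106° = 24.99, north 26 cos 106° = -7.17
Net displacement: 40.36 east, 4.00 north. Direction back to start is (-40.36, -4.00): bearing = atan2(-40.36, -4.00) mod 360° = 264.34° ≈ 264°.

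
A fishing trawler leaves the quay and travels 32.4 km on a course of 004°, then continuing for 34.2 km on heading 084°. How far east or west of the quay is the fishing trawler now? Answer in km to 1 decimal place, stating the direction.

36.3 km east

Leg 1 (004°, 32.4 km): east 32.4 sin 4° = 2.26, north 32.4 cos 4° = 32.32
Leg 2 (084°, 34.2 km): east 34.2 sin 84° = 34.01, north 34.2 cos 84° = 3.57
Net east component: 36.27 km.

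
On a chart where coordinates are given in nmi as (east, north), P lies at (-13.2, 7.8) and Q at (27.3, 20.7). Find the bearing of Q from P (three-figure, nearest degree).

Δeast = 27.3 − -13.2 = 40.50; Δnorth = 20.7 − 7.8 = 12.90.
Bearing = atan2(Δeast, Δnorth) mod 360° = 72.33° ≈ 072°.

072°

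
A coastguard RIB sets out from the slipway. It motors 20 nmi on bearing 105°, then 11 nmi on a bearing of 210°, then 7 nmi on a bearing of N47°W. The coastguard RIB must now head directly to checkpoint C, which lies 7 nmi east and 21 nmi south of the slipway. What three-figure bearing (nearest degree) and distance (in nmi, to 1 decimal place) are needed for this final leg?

189°, 11.2 nmi

Leg 1 (105°, 20 nmi): east 20 sin 105° = 19.32, north 20 cos 105° = -5.18
Leg 2 (210°, 11 nmi): east 11 sin 210° = -5.50, north 11 cos 210° = -9.53
Leg 3 (N47°W, 7 nmi): east 7 sin 313° = -5.12, north 7 cos 313° = 4.77
Current position: (8.70, -9.93). Target: (7, -21). Remaining: Δeast = -1.70, Δnorth = -11.07.
Bearing = atan2(-1.70, -11.07) mod 360° = 188.72°; distance = √((-1.70)² + (-11.07)²) = 11.201 nmi.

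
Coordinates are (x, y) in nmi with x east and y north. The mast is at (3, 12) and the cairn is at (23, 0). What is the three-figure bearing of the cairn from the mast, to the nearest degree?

Δeast = 23 − 3 = 20.00; Δnorth = 0 − 12 = -12.00.
Bearing = atan2(Δeast, Δnorth) mod 360° = 120.96° ≈ 121°.

121°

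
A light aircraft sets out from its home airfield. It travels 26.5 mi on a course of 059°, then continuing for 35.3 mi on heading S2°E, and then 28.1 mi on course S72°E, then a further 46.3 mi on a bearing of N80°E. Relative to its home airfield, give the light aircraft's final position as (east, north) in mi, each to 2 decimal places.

(96.27, -22.27)

Leg 1 (059°, 26.5 mi): east 26.5 sin 59° = 22.71, north 26.5 cos 59° = 13.65
Leg 2 (S2°E, 35.3 mi): east 35.3 sin 178° = 1.23, north 35.3 cos 178° = -35.28
Leg 3 (S72°E, 28.1 mi): east 28.1 sin 108° = 26.72, north 28.1 cos 108° = -8.68
Leg 4 (N80°E, 46.3 mi): east 46.3 sin 80° = 45.60, north 46.3 cos 80° = 8.04
Summing: 96.27 mi east, -22.27 mi north → (96.27, -22.27).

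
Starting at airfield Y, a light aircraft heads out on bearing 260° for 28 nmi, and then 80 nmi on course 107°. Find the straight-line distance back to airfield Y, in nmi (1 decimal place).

Leg 1 (260°, 28 nmi): east 28 sin 260° = -27.57, north 28 cos 260° = -4.86
Leg 2 (107°, 80 nmi): east 80 sin 107° = 76.50, north 80 cos 107° = -23.39
Net: 48.93 east, -28.25 north. Distance = √((48.93)² + (-28.25)²) = 56.500 nmi.

56.5 nmi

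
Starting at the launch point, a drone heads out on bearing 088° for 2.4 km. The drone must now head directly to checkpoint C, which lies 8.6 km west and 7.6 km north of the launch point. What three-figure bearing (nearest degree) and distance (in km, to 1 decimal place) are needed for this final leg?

Leg 1 (088°, 2.4 km): east 2.4 sin 88° = 2.40, north 2.4 cos 88° = 0.08
Current position: (2.40, 0.08). Target: (-8.6, 7.6). Remaining: Δeast = -11.00, Δnorth = 7.52.
Bearing = atan2(-11.00, 7.52) mod 360° = 304.35°; distance = √((-11.00)² + (7.52)²) = 13.321 km.

304°, 13.3 km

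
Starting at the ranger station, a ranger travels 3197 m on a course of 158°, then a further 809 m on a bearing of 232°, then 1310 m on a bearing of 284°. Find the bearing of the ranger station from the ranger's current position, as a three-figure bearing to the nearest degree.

013°

Leg 1 (158°, 3197 m): east 3197 sin 158° = 1197.62, north 3197 cos 158° = -2964.21
Leg 2 (232°, 809 m): east 809 sin 232° = -637.50, north 809 cos 232° = -498.07
Leg 3 (284°, 1310 m): east 1310 sin 284° = -1271.09, north 1310 cos 284° = 316.92
Net displacement: -710.97 east, -3145.36 north. Direction back to start is (710.97, 3145.36): bearing = atan2(710.97, 3145.36) mod 360° = 12.74° ≈ 013°.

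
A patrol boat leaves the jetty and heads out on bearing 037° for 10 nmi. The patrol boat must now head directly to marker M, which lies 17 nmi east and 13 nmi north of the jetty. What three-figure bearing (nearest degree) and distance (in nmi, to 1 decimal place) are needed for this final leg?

065°, 12.1 nmi

Leg 1 (037°, 10 nmi): east 10 sin 37° = 6.02, north 10 cos 37° = 7.99
Current position: (6.02, 7.99). Target: (17, 13). Remaining: Δeast = 10.98, Δnorth = 5.01.
Bearing = atan2(10.98, 5.01) mod 360° = 65.46°; distance = √((10.98)² + (5.01)²) = 12.072 nmi.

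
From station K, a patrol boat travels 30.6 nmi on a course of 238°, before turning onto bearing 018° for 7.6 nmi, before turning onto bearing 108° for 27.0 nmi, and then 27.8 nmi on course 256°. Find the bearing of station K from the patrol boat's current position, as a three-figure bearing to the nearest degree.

046°

Leg 1 (238°, 30.6 nmi): east 30.6 sin 238° = -25.95, north 30.6 cos 238° = -16.22
Leg 2 (018°, 7.6 nmi): east 7.6 sin 18° = 2.35, north 7.6 cos 18° = 7.23
Leg 3 (108°, 27.0 nmi): east 27.0 sin 108° = 25.68, north 27.0 cos 108° = -8.34
Leg 4 (256°, 27.8 nmi): east 27.8 sin 256° = -26.97, north 27.8 cos 256° = -6.73
Net displacement: -24.90 east, -24.06 north. Direction back to start is (24.90, 24.06): bearing = atan2(24.90, 24.06) mod 360° = 45.98° ≈ 046°.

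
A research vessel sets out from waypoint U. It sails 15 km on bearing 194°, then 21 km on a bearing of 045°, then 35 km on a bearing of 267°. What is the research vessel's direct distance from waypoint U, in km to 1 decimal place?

23.8 km

Leg 1 (194°, 15 km): east 15 sin 194° = -3.63, north 15 cos 194° = -14.55
Leg 2 (045°, 21 km): east 21 sin 45° = 14.85, north 21 cos 45° = 14.85
Leg 3 (267°, 35 km): east 35 sin 267° = -34.95, north 35 cos 267° = -1.83
Net: -23.73 east, -1.54 north. Distance = √((-23.73)² + (-1.54)²) = 23.781 km.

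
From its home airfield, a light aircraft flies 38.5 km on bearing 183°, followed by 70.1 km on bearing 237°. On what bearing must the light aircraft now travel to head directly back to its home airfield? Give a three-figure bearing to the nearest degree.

038°

Leg 1 (183°, 38.5 km): east 38.5 sin 183° = -2.01, north 38.5 cos 183° = -38.45
Leg 2 (237°, 70.1 km): east 70.1 sin 237° = -58.79, north 70.1 cos 237° = -38.18
Net displacement: -60.81 east, -76.63 north. Direction back to start is (60.81, 76.63): bearing = atan2(60.81, 76.63) mod 360° = 38.43° ≈ 038°.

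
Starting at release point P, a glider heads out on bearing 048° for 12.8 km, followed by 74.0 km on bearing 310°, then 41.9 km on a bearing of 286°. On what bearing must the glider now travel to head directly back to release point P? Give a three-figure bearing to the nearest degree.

128°

Leg 1 (048°, 12.8 km): east 12.8 sin 48° = 9.51, north 12.8 cos 48° = 8.56
Leg 2 (310°, 74.0 km): east 74.0 sin 310° = -56.69, north 74.0 cos 310° = 47.57
Leg 3 (286°, 41.9 km): east 41.9 sin 286° = -40.28, north 41.9 cos 286° = 11.55
Net displacement: -87.45 east, 67.68 north. Direction back to start is (87.45, -67.68): bearing = atan2(87.45, -67.68) mod 360° = 127.74° ≈ 128°.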